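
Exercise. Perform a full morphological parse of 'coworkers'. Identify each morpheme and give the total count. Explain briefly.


Step 1: Identify prefix: 'co' (meaning: together)
Step 2: Identify root: 'work'
Step 3: Identify suffix(es): 'er, s'
Decomposition: co- (prefix: together) + work (root) + -er (suffix: one who) + -s (plural)
Total morphemes: 4

4 morphemes (co- (prefix: together) + work (root) + -er (suffix: one who) + -s (plural))


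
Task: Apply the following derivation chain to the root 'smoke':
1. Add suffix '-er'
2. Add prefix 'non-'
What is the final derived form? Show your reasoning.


Step 1: Add suffix '-er' to 'smoke' = 'smoker'
Step 2: Add prefix 'non-' to 'smoker' = 'nonsmoker'

nonsmoker


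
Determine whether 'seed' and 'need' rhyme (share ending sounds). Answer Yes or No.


Rime (stressed vowel + following sounds) of 'seed': -eed = /iːd/
Rime of 'need': -eed = /iːd/
/iːd/ and /iːd/ are the same ending sound, so the words rhyme.

Yes


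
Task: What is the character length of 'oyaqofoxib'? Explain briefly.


Spell out 'oyaqofoxib' and number each letter: o(1), y(2), a(3), q(4), o(5), f(6), o(7), x(8), i(9), b(10). Total: 10 letters.

10


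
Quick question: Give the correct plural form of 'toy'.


Apply rule: Add -s. 'toy' becomes 'toys'.

toys


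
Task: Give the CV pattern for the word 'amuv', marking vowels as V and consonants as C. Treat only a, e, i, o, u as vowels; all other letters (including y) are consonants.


Letter mapping: a = V, m = C, u = V, v = C.

VCVC


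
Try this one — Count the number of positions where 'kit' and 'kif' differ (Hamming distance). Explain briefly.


Alignment:
Position 1: 'k' vs 'k' = match
Position 2: 'i' vs 'i' = match
Position 3: 't' vs 'f' = DIFFER
Total differences: 1

1


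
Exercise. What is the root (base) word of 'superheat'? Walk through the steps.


Remove prefix 'super' from 'superheat' to get root 'heat'.

heat


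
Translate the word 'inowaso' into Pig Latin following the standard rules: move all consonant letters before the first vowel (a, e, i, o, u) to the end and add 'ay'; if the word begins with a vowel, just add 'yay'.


'inowaso' starts with a vowel, so add 'yay': 'inowasoyay'.

inowasoyay


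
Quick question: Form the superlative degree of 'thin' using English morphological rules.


Apply superlative formation (double final consonant, add -est): 'thin' -> 'thinnest'.

thinnest


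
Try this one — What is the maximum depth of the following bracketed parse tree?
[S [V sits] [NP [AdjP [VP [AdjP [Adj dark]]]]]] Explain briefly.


Count bracket nesting levels:
'[' at pos 0: depth = 1
'[' at pos 3: depth = 2
'[' at pos 12: depth = 2
'[' at pos 16: depth = 3
'[' at pos 22: depth = 4
'[' at pos 26: depth = 5
'[' at pos 32: depth = 6
Maximum depth reached: 6

6


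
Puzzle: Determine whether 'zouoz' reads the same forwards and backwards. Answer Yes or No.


Forward: 'zouoz'
Reversed: 'zouoz'
They are identical.

Yes


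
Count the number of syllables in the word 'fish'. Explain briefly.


Break 'fish' into syllables: fish -> fish = 1 syllable

1 syllable


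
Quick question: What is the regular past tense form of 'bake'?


Apply rule: Add -d (word ends in -e). 'bake' becomes 'baked'.

baked


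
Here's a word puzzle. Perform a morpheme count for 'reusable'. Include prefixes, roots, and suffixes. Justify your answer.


Decomposition: re- (prefix) + use (root) + -able (suffix) = 3 morpheme(s)

3 morphemes


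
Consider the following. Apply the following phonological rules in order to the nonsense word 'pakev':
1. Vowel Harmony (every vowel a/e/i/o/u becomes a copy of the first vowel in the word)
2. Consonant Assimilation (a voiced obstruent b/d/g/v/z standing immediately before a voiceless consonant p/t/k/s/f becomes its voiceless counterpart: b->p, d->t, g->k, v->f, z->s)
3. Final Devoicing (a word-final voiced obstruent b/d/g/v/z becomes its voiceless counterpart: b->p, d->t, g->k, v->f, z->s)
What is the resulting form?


Starting form: 'pakev'
Rule 1: Vowel Harmony: all vowels become 'a' (matching first vowel). 'pakev' -> 'pakav'
Rule 2: Consonant Assimilation: no voiced obstruent (b/d/g/v/z) stands immediately before a voiceless consonant (p/t/k/s/f). No change.
Rule 3: Final Devoicing: word-final voiced obstruent 'v' becomes voiceless 'f'. 'pakav' -> 'pakaf'
Final form: 'pakaf'

pakaf


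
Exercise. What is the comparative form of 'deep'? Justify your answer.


Apply comparative formation (add -er): 'deep' -> 'deeper'.

deeper


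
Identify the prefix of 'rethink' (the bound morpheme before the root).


The word 'rethink' = 're' (prefix) + 'think' (root). The prefix is 're'.

re


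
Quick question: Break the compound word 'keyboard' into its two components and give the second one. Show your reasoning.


Split 'keyboard' into 'key' + 'board'. The second part is 'board'.

board


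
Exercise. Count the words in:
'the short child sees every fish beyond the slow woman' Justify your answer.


Split into words: the | short | child | sees | every | fish | beyond | the | slow | woman = 10 words.

10


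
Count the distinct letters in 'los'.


Unique letters in 'los': {l, o, s} = 3 distinct letters.

3


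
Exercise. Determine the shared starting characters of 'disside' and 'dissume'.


Compare from the start: 4 characters match: 'diss'. Mismatch at position 5: 'i' vs 'u'.

diss


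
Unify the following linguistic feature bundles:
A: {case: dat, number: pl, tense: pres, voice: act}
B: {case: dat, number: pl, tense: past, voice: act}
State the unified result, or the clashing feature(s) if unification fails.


Compare features:
case: A=dat vs B=dat -> unified: dat
number: A=pl vs B=pl -> unified: pl
tense: A=pres vs B=past -> CLASH
voice: A=act vs B=act -> unified: act
Clash detected on feature 'tense' (pres vs past); unification fails.

CLASH on 'tense' (pres vs past)


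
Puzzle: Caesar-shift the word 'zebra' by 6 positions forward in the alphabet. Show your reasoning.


Shift each letter by 6: z -> f, e -> k, b -> h, r -> x, a -> g. Result: 'fkhxg'.

fkhxg


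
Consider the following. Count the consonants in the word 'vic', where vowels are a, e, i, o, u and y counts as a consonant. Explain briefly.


Consonants in 'vic': v, c = 2 consonants.

2


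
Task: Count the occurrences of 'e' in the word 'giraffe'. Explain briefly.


Letter 'e' in 'giraffe': found at position(s) 7 = 1 occurrence(s).

1


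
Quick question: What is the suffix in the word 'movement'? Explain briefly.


The word 'movement' = 'move' (root) + '-ment' (suffix). The suffix is '-ment'.

ment


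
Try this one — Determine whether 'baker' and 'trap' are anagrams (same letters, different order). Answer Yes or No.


Sorted letters of 'baker': 'abekr'
Sorted letters of 'trap': 'aprt'
They do not match.

No


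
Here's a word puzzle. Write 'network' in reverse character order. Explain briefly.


Reverse 'network' character by character: 'krowten'.

krowten


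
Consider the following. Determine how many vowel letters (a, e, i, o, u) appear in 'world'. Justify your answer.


Vowels in 'world': o = 1 vowels.

1


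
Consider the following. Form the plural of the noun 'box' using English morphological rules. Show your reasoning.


Apply rule: Add -es (sibilant/fricative ending). 'box' becomes 'boxes'.

boxes


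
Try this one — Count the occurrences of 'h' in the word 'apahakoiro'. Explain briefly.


Letter 'h' in 'apahakoiro': found at position(s) 4 = 1 occurrence(s).

1


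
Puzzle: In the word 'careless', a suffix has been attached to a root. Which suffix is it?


The word 'careless' = 'care' (root) + '-less' (suffix). The suffix is '-less'.

less


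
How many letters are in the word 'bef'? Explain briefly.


Spell out 'bef' and number each letter: b(1), e(2), f(3). Total: 3 letters.

3


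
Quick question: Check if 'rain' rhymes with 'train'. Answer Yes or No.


Rime (stressed vowel + following sounds) of 'rain': -ain = /eɪn/
Rime of 'train': -ain = /eɪn/
/eɪn/ and /eɪn/ are the same ending sound, so the words rhyme.

Yes


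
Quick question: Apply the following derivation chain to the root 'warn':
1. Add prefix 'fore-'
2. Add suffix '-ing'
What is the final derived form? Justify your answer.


Step 1: Add prefix 'fore-' to 'warn' = 'forewarn'
Step 2: Add suffix '-ing' to 'forewarn' = 'forewarning'

forewarning


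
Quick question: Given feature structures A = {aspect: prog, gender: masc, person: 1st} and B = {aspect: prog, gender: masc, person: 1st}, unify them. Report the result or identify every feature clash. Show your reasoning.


Compare features:
aspect: A=prog vs B=prog -> unified: prog
gender: A=masc vs B=masc -> unified: masc
person: A=1st vs B=1st -> unified: 1st
No clashes found.

Unified: {aspect: prog, gender: masc, person: 1st}


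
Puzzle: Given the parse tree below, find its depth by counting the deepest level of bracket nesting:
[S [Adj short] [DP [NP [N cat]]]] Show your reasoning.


Count bracket nesting levels:
'[' at pos 0: depth = 1
'[' at pos 3: depth = 2
'[' at pos 15: depth = 2
'[' at pos 19: depth = 3
'[' at pos 23: depth = 4
Maximum depth reached: 4

4


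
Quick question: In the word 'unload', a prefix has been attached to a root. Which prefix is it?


The word 'unload' = 'un' (prefix) + 'load' (root). The prefix is 'un'.

un


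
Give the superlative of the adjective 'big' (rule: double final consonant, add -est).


Apply superlative formation (double final consonant, add -est): 'big' -> 'biggest'.

biggest


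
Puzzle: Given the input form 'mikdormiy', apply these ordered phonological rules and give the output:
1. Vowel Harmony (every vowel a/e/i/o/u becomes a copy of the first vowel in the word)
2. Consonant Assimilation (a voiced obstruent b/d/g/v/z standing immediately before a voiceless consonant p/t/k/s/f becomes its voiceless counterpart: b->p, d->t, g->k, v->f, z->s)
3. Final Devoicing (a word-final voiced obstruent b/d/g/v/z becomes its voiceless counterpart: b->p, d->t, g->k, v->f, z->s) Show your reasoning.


Starting form: 'mikdormiy'
Rule 1: Vowel Harmony: all vowels become 'i' (matching first vowel). 'mikdormiy' -> 'mikdirmiy'
Rule 2: Consonant Assimilation: no voiced obstruent (b/d/g/v/z) stands immediately before a voiceless consonant (p/t/k/s/f). No change.
Rule 3: Final Devoicing: final consonant 'y' is not one of the voiced obstruents b/d/g/v/z. No change.
Final form: 'mikdirmiy'

mikdirmiy


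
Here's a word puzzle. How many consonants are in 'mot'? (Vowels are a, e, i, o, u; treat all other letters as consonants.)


Consonants in 'mot': m, t = 2 consonants.

2


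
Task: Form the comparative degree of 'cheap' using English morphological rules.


Apply comparative formation (add -er): 'cheap' -> 'cheaper'.

cheaper


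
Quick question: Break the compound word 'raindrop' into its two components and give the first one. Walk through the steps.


Split 'raindrop' into 'rain' + 'drop'. The first part is 'rain'.

rain


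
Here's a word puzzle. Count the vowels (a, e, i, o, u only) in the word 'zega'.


Vowels in 'zega': e, a = 2 vowels.

2


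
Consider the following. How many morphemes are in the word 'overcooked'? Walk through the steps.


Decomposition: over- (prefix) + cook (root) + -ed (suffix) = 3 morpheme(s)

3 morphemes


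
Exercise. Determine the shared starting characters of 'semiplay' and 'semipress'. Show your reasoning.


Compare from the start: 5 characters match: 'semip'. Mismatch at position 6: 'l' vs 'r'.

semip


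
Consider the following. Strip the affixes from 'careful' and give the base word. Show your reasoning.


Remove suffix '-ful' from 'careful' to get root 'care'.

care


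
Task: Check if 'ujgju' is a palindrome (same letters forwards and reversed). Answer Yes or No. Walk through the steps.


Forward: 'ujgju'
Reversed: 'ujgju'
They are identical.

Yes


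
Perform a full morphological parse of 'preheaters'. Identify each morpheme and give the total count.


Step 1: Identify prefix: 'pre' (meaning: before)
Step 2: Identify root: 'heat'
Step 3: Identify suffix(es): 'er, s'
Decomposition: pre- (prefix: before) + heat (root) + -er (suffix: one who) + -s (plural)
Total morphemes: 4

4 morphemes (pre- (prefix: before) + heat (root) + -er (suffix: one who) + -s (plural))


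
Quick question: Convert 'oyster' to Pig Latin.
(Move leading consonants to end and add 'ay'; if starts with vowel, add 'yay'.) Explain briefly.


'oyster' starts with a vowel, so add 'yay': 'oysteryay'.

oysteryay


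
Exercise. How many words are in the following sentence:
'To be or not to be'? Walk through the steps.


Split into words: To | be | or | not | to | be = 6 words.

6


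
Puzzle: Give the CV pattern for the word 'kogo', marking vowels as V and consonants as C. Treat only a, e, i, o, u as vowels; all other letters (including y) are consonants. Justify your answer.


Letter mapping: k = C, o = V, g = C, o = V.

CVCV


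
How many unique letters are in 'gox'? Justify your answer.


Unique letters in 'gox': {g, o, x} = 3 distinct letters.

3


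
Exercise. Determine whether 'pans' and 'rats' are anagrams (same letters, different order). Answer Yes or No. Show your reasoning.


Sorted letters of 'pans': 'anps'
Sorted letters of 'rats': 'arst'
They do not match.

No


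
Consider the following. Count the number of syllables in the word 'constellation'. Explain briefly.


Break 'constellation' into syllables: con-stel-la-tion -> con | stel | la | tion = 4 syllables

4 syllables


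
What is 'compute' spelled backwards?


Reverse 'compute' character by character: 'etupmoc'.

etupmoc


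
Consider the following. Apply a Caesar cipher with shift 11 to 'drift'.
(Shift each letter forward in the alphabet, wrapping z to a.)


Shift each letter by 11: d -> o, r -> c, i -> t, f -> q, t -> e. Result: 'octqe'.

octqe


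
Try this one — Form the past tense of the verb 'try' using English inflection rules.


Apply rule: Change -y to -ied. 'try' becomes 'tried'.

tried


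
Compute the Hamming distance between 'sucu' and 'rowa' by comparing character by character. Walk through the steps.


Alignment:
Position 1: 's' vs 'r' = DIFFER
Position 2: 'u' vs 'o' = DIFFER
Position 3: 'c' vs 'w' = DIFFER
Position 4: 'u' vs 'a' = DIFFER
Total differences: 4

4


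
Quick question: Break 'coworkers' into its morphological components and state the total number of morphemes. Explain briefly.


Step 1: Identify prefix: 'co' (meaning: together)
Step 2: Identify root: 'work'
Step 3: Identify suffix(es): 'er, s'
Decomposition: co- (prefix: together) + work (root) + -er (suffix: one who) + -s (plural)
Total morphemes: 4

4 morphemes (co- (prefix: together) + work (root) + -er (suffix: one who) + -s (plural))


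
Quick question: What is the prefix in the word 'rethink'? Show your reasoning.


The word 'rethink' = 're' (prefix) + 'think' (root). The prefix is 're'.

re


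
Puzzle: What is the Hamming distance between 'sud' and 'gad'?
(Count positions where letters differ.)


Alignment:
Position 1: 's' vs 'g' = DIFFER
Position 2: 'u' vs 'a' = DIFFER
Position 3: 'd' vs 'd' = match
Total differences: 2

2


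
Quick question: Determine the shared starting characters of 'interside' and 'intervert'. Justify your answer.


Compare from the start: 5 characters match: 'inter'. Mismatch at position 6: 's' vs 'v'.

inter


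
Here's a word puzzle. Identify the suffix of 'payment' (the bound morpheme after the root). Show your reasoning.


The word 'payment' = 'pay' (root) + '-ment' (suffix). The suffix is '-ment'.

ment


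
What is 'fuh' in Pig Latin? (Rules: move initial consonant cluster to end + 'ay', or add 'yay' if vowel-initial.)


'fuh': move consonant cluster 'f' to end and add 'ay': 'uhfay'.

uhfay


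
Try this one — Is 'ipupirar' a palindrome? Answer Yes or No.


Forward: 'ipupirar'
Reversed: 'raripupi'
They differ.

No


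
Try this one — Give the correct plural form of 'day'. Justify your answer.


Apply rule: Add -s. 'day' becomes 'days'.

days


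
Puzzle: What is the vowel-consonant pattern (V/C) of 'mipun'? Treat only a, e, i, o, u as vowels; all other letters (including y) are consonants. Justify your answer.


Letter mapping: m = C, i = V, p = C, u = V, n = C.

CVCVC


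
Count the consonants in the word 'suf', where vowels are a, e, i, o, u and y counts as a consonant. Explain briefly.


Consonants in 'suf': s, f = 2 consonants.

2


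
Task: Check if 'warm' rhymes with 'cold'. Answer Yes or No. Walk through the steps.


Rime (stressed vowel + following sounds) of 'warm': -arm = /ɔːrm/
Rime of 'cold': -old = /oʊld/
/ɔːrm/ and /oʊld/ are different ending sounds, so the words do not rhyme.

No


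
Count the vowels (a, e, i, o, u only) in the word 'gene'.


Vowels in 'gene': e, e = 2 vowels.

2


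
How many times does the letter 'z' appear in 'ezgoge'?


Letter 'z' in 'ezgoge': found at position(s) 2 = 1 occurrence(s).

1


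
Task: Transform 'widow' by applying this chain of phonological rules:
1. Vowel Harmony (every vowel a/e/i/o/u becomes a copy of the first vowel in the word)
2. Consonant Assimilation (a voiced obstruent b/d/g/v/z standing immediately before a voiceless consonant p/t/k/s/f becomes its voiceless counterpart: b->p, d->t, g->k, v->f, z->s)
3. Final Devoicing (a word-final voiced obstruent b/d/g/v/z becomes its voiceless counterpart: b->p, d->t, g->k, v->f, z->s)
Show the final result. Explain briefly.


Starting form: 'widow'
Rule 1: Vowel Harmony: all vowels become 'i' (matching first vowel). 'widow' -> 'widiw'
Rule 2: Consonant Assimilation: no voiced obstruent (b/d/g/v/z) stands immediately before a voiceless consonant (p/t/k/s/f). No change.
Rule 3: Final Devoicing: final consonant 'w' is not one of the voiced obstruents b/d/g/v/z. No change.
Final form: 'widiw'

widiw


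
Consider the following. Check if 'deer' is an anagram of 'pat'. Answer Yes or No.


Sorted letters of 'deer': 'deer'
Sorted letters of 'pat': 'apt'
They do not match.

No


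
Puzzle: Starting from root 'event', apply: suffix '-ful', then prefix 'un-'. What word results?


Step 1: Add suffix '-ful' to 'event' = 'eventful'
Step 2: Add prefix 'un-' to 'eventful' = 'uneventful'

uneventful


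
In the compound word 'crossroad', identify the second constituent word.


Split 'crossroad' into 'cross' + 'road'. The second part is 'road'.

road


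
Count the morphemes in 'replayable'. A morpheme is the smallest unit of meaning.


Decomposition: re- (prefix) + play (root) + -able (suffix) = 3 morpheme(s)

3 morphemes


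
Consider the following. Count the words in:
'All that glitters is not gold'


Split into words: All | that | glitters | is | not | gold = 6 words.

6


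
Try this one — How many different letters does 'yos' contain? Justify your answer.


Unique letters in 'yos': {o, s, y} = 3 distinct letters.

3


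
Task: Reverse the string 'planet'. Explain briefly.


Reverse 'planet' character by character: 'tenalp'.

tenalp


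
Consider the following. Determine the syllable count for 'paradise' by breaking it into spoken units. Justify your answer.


Break 'paradise' into syllables: par-a-dise -> par | a | dise = 3 syllables

3 syllables


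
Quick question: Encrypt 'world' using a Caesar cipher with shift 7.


Shift each letter by 7: w -> d, o -> v, r -> y, l -> s, d -> k. Result: 'dvysk'.

dvysk


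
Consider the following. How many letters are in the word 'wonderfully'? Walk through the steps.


Spell out 'wonderfully' and number each letter: w(1), o(2), n(3), d(4), e(5), r(6), f(7), u(8), l(9), l(10), y(11). Total: 11 letters.

11


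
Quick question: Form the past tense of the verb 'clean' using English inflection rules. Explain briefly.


Apply rule: Add -ed. 'clean' becomes 'cleaned'.

cleaned


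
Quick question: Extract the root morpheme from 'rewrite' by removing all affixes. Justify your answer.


Remove prefix 're' from 'rewrite' to get root 'write'.

write


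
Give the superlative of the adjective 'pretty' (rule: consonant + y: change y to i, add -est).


Apply superlative formation (consonant + y: change y to i, add -est): 'pretty' -> 'prettiest'.

prettiest


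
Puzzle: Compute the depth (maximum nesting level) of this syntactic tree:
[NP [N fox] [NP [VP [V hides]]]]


Count bracket nesting levels:
'[' at pos 0: depth = 1
'[' at pos 4: depth = 2
'[' at pos 12: depth = 2
'[' at pos 16: depth = 3
'[' at pos 20: depth = 4
Maximum depth reached: 4

4


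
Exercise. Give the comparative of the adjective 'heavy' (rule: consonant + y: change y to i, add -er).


Apply comparative formation (consonant + y: change y to i, add -er): 'heavy' -> 'heavier'.

heavier


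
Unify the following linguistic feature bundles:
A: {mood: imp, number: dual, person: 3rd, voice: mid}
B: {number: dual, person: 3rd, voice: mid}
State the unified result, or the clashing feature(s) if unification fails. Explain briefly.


Compare features:
mood: A=imp vs B=_ -> unified: imp
number: A=dual vs B=dual -> unified: dual
person: A=3rd vs B=3rd -> unified: 3rd
voice: A=mid vs B=mid -> unified: mid
No clashes found.

Unified: {mood: imp, number: dual, person: 3rd, voice: mid}


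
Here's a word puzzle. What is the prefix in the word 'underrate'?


The word 'underrate' = 'under' (prefix) + 'rate' (root). The prefix is 'under'.

under


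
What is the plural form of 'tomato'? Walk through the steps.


Apply rule: Add -es (consonant + o). 'tomato' becomes 'tomatoes'.

tomatoes


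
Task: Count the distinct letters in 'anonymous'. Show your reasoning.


Unique letters in 'anonymous': {a, m, n, o, s, u, y} = 7 distinct letters.

7


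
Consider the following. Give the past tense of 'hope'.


Apply rule: Add -d (word ends in -e). 'hope' becomes 'hoped'.

hoped


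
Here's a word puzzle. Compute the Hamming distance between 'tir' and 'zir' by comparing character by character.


Alignment:
Position 1: 't' vs 'z' = DIFFER
Position 2: 'i' vs 'i' = match
Position 3: 'r' vs 'r' = match
Total differences: 1

1


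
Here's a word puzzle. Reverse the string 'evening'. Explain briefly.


Reverse 'evening' character by character: 'gnineve'.

gnineve


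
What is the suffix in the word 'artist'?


The word 'artist' = 'art' (root) + '-ist' (suffix). The suffix is '-ist'.

ist


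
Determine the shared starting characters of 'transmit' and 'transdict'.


Compare from the start: 5 characters match: 'trans'. Mismatch at position 6: 'm' vs 'd'.

trans


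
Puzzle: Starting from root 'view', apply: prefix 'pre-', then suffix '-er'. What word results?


Step 1: Add prefix 'pre-' to 'view' = 'preview'
Step 2: Add suffix '-er' to 'preview' = 'previewer'

previewer


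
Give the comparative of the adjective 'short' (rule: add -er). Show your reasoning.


Apply comparative formation (add -er): 'short' -> 'shorter'.

shorter


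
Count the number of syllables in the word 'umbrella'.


Break 'umbrella' into syllables: um-brel-la -> um | brel | la = 3 syllables

3 syllables


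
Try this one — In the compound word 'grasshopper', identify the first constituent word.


Split 'grasshopper' into 'grass' + 'hopper'. The first part is 'grass'.

grass


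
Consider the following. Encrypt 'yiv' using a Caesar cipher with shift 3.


Shift each letter by 3: y -> b, i -> l, v -> y. Result: 'bly'.

bly


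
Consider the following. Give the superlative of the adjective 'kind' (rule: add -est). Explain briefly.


Apply superlative formation (add -est): 'kind' -> 'kindest'.

kindest


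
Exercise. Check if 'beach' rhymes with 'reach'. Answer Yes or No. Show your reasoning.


Rime (stressed vowel + following sounds) of 'beach': -each = /iːtʃ/
Rime of 'reach': -each = /iːtʃ/
/iːtʃ/ and /iːtʃ/ are the same ending sound, so the words rhyme.

Yes


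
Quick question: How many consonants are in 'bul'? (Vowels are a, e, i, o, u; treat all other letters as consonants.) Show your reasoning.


Consonants in 'bul': b, l = 2 consonants.

2


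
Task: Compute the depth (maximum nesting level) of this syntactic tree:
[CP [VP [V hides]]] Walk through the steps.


Count bracket nesting levels:
'[' at pos 0: depth = 1
'[' at pos 4: depth = 2
'[' at pos 8: depth = 3
Maximum depth reached: 3

3


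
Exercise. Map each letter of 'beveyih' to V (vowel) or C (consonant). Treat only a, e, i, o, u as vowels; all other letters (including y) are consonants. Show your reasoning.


Letter mapping: b = C, e = V, v = C, e = V, y = C, i = V, h = C.

CVCVCVC


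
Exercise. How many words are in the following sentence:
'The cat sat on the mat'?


Split into words: The | cat | sat | on | the | mat = 6 words.

6


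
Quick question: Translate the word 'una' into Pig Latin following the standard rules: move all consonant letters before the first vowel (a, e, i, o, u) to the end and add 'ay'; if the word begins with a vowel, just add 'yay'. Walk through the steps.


'una' starts with a vowel, so add 'yay': 'unayay'.

unayay


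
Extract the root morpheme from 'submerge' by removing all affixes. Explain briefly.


Remove prefix 'sub' from 'submerge' to get root 'merge'.

merge


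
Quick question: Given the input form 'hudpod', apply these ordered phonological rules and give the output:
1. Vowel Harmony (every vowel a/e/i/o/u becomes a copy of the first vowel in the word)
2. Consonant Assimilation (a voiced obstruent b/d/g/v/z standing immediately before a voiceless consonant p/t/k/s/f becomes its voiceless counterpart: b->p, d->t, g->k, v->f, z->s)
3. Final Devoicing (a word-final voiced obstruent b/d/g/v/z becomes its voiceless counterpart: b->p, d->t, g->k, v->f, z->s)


Starting form: 'hudpod'
Rule 1: Vowel Harmony: all vowels become 'u' (matching first vowel). 'hudpod' -> 'hudpud'
Rule 2: Consonant Assimilation: voiced obstruent before voiceless consonant becomes voiceless ('dp' -> 'tp'). 'hudpud' -> 'hutpud'
Rule 3: Final Devoicing: word-final voiced obstruent 'd' becomes voiceless 't'. 'hutpud' -> 'hutput'
Final form: 'hutput'

hutput


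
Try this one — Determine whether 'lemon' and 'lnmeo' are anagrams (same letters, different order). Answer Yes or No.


Sorted letters of 'lemon': 'elmno'
Sorted letters of 'lnmeo': 'elmno'
They match.

Yes


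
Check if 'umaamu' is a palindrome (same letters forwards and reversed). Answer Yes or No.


Forward: 'umaamu'
Reversed: 'umaamu'
They are identical.

Yes


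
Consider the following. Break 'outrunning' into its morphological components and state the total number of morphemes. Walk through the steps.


Step 1: Identify prefix: 'out' (meaning: surpass)
Step 2: Identify root: 'run'
Step 3: Identify suffix(es): 'ing'
Decomposition: out- (prefix: surpass) + run (root) + -ing (suffix: ongoing action)
Total morphemes: 3

3 morphemes (out- (prefix: surpass) + run (root) + -ing (suffix: ongoing action))


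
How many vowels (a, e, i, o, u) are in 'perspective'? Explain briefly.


Vowels in 'perspective': e, e, i, e = 4 vowels.

4


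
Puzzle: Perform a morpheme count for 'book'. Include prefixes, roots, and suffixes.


Decomposition: book (free morpheme) = 1 morpheme(s)

1 morphemes


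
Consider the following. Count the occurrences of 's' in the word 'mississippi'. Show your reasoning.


Letter 's' in 'mississippi': found at position(s) 3, 4, 6, 7 = 4 occurrence(s).

4


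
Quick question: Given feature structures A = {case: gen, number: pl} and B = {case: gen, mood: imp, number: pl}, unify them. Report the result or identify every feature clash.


Compare features:
case: A=gen vs B=gen -> unified: gen
mood: A=_ vs B=imp -> unified: imp
number: A=pl vs B=pl -> unified: pl
No clashes found.

Unified: {case: gen, mood: imp, number: pl}


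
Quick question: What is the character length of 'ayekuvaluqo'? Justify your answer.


Spell out 'ayekuvaluqo' and number each letter: a(1), y(2), e(3), k(4), u(5), v(6), a(7), l(8), u(9), q(10), o(11). Total: 11 letters.

11


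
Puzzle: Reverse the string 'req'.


Reverse 'req' character by character: 'qer'.

qer


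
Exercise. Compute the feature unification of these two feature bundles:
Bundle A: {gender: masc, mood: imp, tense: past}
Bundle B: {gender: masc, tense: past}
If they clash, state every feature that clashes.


Compare features:
gender: A=masc vs B=masc -> unified: masc
mood: A=imp vs B=_ -> unified: imp
tense: A=past vs B=past -> unified: past
No clashes found.

Unified: {gender: masc, mood: imp, tense: past}


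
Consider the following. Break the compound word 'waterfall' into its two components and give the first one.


Split 'waterfall' into 'water' + 'fall'. The first part is 'water'.

water


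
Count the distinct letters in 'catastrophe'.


Unique letters in 'catastrophe': {a, c, e, h, o, p, r, s, t} = 9 distinct letters.

9


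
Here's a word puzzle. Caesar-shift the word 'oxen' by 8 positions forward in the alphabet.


Shift each letter by 8: o -> w, x -> f, e -> m, n -> v. Result: 'wfmv'.

wfmv


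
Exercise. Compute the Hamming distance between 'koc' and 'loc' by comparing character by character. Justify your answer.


Alignment:
Position 1: 'k' vs 'l' = DIFFER
Position 2: 'o' vs 'o' = match
Position 3: 'c' vs 'c' = match
Total differences: 1

1


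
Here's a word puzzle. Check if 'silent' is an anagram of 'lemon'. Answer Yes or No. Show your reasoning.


Sorted letters of 'silent': 'eilnst'
Sorted letters of 'lemon': 'elmno'
They do not match.

No


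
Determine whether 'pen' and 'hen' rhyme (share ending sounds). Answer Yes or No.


Rime (stressed vowel + following sounds) of 'pen': -en = /ɛn/
Rime of 'hen': -en = /ɛn/
/ɛn/ and /ɛn/ are the same ending sound, so the words rhyme.

Yes


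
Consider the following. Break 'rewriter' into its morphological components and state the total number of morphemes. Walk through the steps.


Step 1: Identify prefix: 're' (meaning: again)
Step 2: Identify root: 'write'
Step 3: Identify suffix(es): 'er'
Decomposition: re- (prefix: again) + write (root) + -er (suffix: one who)
Total morphemes: 3

3 morphemes (re- (prefix: again) + write (root) + -er (suffix: one who))


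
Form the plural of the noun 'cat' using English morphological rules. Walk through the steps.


Apply rule: Add -s. 'cat' becomes 'cats'.

cats


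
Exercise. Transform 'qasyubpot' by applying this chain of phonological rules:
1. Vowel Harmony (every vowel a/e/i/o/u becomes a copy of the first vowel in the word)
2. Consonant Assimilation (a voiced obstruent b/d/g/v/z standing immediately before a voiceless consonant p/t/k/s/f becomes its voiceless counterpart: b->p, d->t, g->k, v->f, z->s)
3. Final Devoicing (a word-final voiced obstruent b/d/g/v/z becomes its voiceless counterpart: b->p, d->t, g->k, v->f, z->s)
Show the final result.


Starting form: 'qasyubpot'
Rule 1: Vowel Harmony: all vowels become 'a' (matching first vowel). 'qasyubpot' -> 'qasyabpat'
Rule 2: Consonant Assimilation: voiced obstruent before voiceless consonant becomes voiceless ('bp' -> 'pp'). 'qasyabpat' -> 'qasyappat'
Rule 3: Final Devoicing: final consonant 't' is not one of the voiced obstruents b/d/g/v/z. No change.
Final form: 'qasyappat'

qasyappat


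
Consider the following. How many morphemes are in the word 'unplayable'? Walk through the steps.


Decomposition: un- (prefix) + play (root) + -able (suffix) = 3 morpheme(s)

3 morphemes


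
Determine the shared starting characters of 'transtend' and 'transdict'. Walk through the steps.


Compare from the start: 5 characters match: 'trans'. Mismatch at position 6: 't' vs 'd'.

trans


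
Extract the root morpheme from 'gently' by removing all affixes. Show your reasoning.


Remove suffix '-ly' from 'gently' to get root 'gentle'.

gentle


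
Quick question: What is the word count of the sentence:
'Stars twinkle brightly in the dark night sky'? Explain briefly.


Split into words: Stars | twinkle | brightly | in | the | dark | night | sky = 8 words.

8


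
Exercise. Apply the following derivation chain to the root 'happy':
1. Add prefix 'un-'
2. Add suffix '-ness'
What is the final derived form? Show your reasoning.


Step 1: Add prefix 'un-' to 'happy' = 'unhappy'
Step 2: Add suffix '-ness' to 'unhappy' = 'unhappiness'

unhappiness


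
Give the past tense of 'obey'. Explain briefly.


Apply rule: Add -ed. 'obey' becomes 'obeyed'.

obeyed


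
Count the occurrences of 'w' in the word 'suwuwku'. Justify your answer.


Letter 'w' in 'suwuwku': found at position(s) 3, 5 = 2 occurrence(s).

2


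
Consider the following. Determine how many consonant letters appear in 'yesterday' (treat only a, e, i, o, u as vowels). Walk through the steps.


Consonants in 'yesterday': y, s, t, r, d, y = 6 consonants.

6


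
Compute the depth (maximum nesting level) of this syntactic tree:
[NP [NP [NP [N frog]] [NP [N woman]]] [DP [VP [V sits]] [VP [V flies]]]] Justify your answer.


Count bracket nesting levels:
'[' at pos 0: depth = 1
'[' at pos 4: depth = 2
'[' at pos 8: depth = 3
'[' at pos 12: depth = 4
'[' at pos 22: depth = 3
'[' at pos 26: depth = 4
'[' at pos 38: depth = 2
'[' at pos 42: depth = 3
'[' at pos 46: depth = 4
'[' at pos 56: depth = 3
'[' at pos 60: depth = 4
Maximum depth reached: 4

4


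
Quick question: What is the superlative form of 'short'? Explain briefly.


Apply superlative formation (add -est): 'short' -> 'shortest'.

shortest


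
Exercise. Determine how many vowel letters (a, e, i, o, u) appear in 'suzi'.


Vowels in 'suzi': u, i = 2 vowels.

2


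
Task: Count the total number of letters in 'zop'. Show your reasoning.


Spell out 'zop' and number each letter: z(1), o(2), p(3). Total: 3 letters.

3


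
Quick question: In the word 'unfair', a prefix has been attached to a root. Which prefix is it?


The word 'unfair' = 'un' (prefix) + 'fair' (root). The prefix is 'un'.

un


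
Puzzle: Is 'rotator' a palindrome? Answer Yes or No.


Forward: 'rotator'
Reversed: 'rotator'
They are identical.

Yes


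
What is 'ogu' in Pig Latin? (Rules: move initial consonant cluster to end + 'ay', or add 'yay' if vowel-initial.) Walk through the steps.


'ogu' starts with a vowel, so add 'yay': 'oguyay'.

oguyay


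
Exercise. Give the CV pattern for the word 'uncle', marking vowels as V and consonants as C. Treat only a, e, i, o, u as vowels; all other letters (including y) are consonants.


Letter mapping: u = V, n = C, c = C, l = C, e = V.

VCCCV


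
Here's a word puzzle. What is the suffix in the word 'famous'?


The word 'famous' = 'fame' (root) + '-ous' (suffix). The suffix is '-ous'.

ous


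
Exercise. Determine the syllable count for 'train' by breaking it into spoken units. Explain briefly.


Break 'train' into syllables: train -> train = 1 syllable

1 syllable


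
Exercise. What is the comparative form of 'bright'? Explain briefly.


Apply comparative formation (add -er): 'bright' -> 'brighter'.

brighter


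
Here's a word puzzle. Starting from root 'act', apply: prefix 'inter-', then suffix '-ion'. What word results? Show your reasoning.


Step 1: Add prefix 'inter-' to 'act' = 'interact'
Step 2: Add suffix '-ion' to 'interact' = 'interaction'

interaction


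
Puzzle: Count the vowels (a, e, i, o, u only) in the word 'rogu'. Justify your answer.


Vowels in 'rogu': o, u = 2 vowels.

2


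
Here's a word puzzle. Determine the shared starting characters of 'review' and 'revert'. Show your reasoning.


Compare from the start: 3 characters match: 'rev'. Mismatch at position 4: 'i' vs 'e'.

rev


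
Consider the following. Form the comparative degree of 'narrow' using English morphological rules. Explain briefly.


Apply comparative formation (add -er): 'narrow' -> 'narrower'.

narrower


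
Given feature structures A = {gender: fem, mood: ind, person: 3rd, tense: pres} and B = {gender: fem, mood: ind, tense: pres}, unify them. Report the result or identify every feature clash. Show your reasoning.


Compare features:
gender: A=fem vs B=fem -> unified: fem
mood: A=ind vs B=ind -> unified: ind
person: A=3rd vs B=_ -> unified: 3rd
tense: A=pres vs B=pres -> unified: pres
No clashes found.

Unified: {gender: fem, mood: ind, person: 3rd, tense: pres}


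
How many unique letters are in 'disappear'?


Unique letters in 'disappear': {a, d, e, i, p, r, s} = 7 distinct letters.

7


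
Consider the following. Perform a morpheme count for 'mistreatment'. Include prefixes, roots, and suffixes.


Decomposition: mis- (prefix) + treat (root) + -ment (suffix) = 3 morpheme(s)

3 morphemes


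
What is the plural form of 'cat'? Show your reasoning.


Apply rule: Add -s. 'cat' becomes 'cats'.

cats


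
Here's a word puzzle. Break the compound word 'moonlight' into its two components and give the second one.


Split 'moonlight' into 'moon' + 'light'. The second part is 'light'.

light


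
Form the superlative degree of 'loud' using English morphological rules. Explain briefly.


Apply superlative formation (add -est): 'loud' -> 'loudest'.

loudest


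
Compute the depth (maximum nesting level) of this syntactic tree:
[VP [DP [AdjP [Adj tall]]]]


Count bracket nesting levels:
'[' at pos 0: depth = 1
'[' at pos 4: depth = 2
'[' at pos 8: depth = 3
'[' at pos 14: depth = 4
Maximum depth reached: 4

4


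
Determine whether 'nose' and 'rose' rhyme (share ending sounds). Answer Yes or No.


Rime (stressed vowel + following sounds) of 'nose': -ose = /oʊz/
Rime of 'rose': -ose = /oʊz/
/oʊz/ and /oʊz/ are the same ending sound, so the words rhyme.

Yes


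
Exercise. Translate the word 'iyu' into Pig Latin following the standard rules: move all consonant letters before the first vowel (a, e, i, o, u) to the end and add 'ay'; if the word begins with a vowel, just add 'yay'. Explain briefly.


'iyu' starts with a vowel, so add 'yay': 'iyuyay'.

iyuyay


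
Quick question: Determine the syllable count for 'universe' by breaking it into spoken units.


Break 'universe' into syllables: u-ni-verse -> u | ni | verse = 3 syllables

3 syllables


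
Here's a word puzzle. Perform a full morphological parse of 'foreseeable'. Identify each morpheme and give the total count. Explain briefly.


Step 1: Identify prefix: 'fore' (meaning: before/front)
Step 2: Identify root: 'see'
Step 3: Identify suffix(es): 'able'
Decomposition: fore- (prefix: before/front) + see (root) + -able (suffix: capable of)
Total morphemes: 3

3 morphemes (fore- (prefix: before/front) + see (root) + -able (suffix: capable of))


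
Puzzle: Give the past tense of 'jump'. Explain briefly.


Apply rule: Add -ed. 'jump' becomes 'jumped'.

jumped


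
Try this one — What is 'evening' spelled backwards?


Reverse 'evening' character by character: 'gnineve'.

gnineve


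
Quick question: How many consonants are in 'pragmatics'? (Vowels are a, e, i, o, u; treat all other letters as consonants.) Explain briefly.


Consonants in 'pragmatics': p, r, g, m, t, c, s = 7 consonants.

7


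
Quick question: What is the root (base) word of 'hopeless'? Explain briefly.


Remove suffix '-less' from 'hopeless' to get root 'hope'.

hope


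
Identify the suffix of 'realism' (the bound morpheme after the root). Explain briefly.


The word 'realism' = 'real' (root) + '-ism' (suffix). The suffix is '-ism'.

ism
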